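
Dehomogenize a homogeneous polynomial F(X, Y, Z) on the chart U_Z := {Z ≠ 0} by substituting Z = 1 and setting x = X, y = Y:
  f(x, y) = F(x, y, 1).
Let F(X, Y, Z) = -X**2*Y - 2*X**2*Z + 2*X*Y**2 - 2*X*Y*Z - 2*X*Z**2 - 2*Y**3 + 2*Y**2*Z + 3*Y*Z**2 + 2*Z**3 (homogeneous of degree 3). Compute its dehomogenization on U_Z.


f(x, y) = -x**2*y - 2*x**2 + 2*x*y**2 - 2*x*y - 2*x - 2*y**3 + 2*y**2 + 3*y + 2

On U_Z we set Z = 1. Each monomial c·X^i·Y^j·Z^k in F becomes c·x^i·y^j·1^k = c·x^i·y^j.
Substituting Z = 1: F(X, Y, 1) = -x**2*y - 2*x**2 + 2*x*y**2 - 2*x*y - 2*x - 2*y**3 + 2*y**2 + 3*y + 2.
Note: deg(f) ≤ deg(F) = 3; strict inequality happens when F is divisible by Z (lost terms).


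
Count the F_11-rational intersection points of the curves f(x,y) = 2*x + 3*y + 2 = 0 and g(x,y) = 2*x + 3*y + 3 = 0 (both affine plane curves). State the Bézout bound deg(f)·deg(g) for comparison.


Common zeros: ∅; count = 0; Bézout bound = 1.

deg(f) = 1, deg(g) = 1, so Bézout bound = 1.
Scan x ∈ F_11. For each x, list the y ∈ F_11 with f(x, y) ≡ 0 and those with g(x, y) ≡ 0 (mod 11); the common zeros in that column are the intersection.
  x = 0: f ≡ 0 at y ∈ {3}; g ≡ 0 at y ∈ {10}; common: ∅.
  x = 1: f ≡ 0 at y ∈ {6}; g ≡ 0 at y ∈ {2}; common: ∅.
  x = 2: f ≡ 0 at y ∈ {9}; g ≡ 0 at y ∈ {5}; common: ∅.
  x = 3: f ≡ 0 at y ∈ {1}; g ≡ 0 at y ∈ {8}; common: ∅.
  x = 4: f ≡ 0 at y ∈ {4}; g ≡ 0 at y ∈ {0}; common: ∅.
  x = 5: f ≡ 0 at y ∈ {7}; g ≡ 0 at y ∈ {3}; common: ∅.
  x = 6: f ≡ 0 at y ∈ {10}; g ≡ 0 at y ∈ {6}; common: ∅.
  x = 7: f ≡ 0 at y ∈ {2}; g ≡ 0 at y ∈ {9}; common: ∅.
  x = 8: f ≡ 0 at y ∈ {5}; g ≡ 0 at y ∈ {1}; common: ∅.
  x = 9: f ≡ 0 at y ∈ {8}; g ≡ 0 at y ∈ {4}; common: ∅.
  x = 10: f ≡ 0 at y ∈ {0}; g ≡ 0 at y ∈ {7}; common: ∅.
Collecting: common zeros = ∅, so the count is 0.
Comparison with the Bézout bound: 0 ≤ 1 = deg(f)·deg(g), as expected for curves with no common component (the affine F_11-count falls short of the bound because intersections may lie at infinity, over extension fields, or carry multiplicity).


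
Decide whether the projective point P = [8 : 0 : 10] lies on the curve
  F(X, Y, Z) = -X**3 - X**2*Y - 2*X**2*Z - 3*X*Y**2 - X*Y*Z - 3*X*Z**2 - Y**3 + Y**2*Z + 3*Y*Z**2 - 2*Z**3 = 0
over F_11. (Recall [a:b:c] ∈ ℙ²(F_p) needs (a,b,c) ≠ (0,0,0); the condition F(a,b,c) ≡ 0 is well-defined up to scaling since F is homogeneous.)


F(8,0,10) ≡ 1 (mod 11); P is NOT on the curve.

Evaluate F(8, 0, 10) term-by-term (mod 11).
  -X**3 ↦ -1·512·1·1 = -512
  -X**2*Y ↦ -1·64·0·1 = 0
  -2*X**2*Z ↦ -2·64·1·10 = -1280
  -3*X*Y**2 ↦ -3·8·0·1 = 0
  -X*Y*Z ↦ -1·8·0·10 = 0
  -3*X*Z**2 ↦ -3·8·1·100 = -2400
  -Y**3 ↦ -1·1·0·1 = 0
  Y**2*Z ↦ 1·1·0·10 = 0
  3*Y*Z**2 ↦ 3·1·0·100 = 0
  -2*Z**3 ↦ -2·1·1·1000 = -2000
Sum: F(8, 0, 10) = (-512) + (0) + (-1280) + (0) + (0) + (-2400) + (0) + (0) + (0) + (-2000) = -6192.
Reducing mod 11: -6192 ≡ 1 (mod 11).
Since F(a, b, c) ≡ 1 ≠ 0 (mod 11), P does NOT lie on the curve.


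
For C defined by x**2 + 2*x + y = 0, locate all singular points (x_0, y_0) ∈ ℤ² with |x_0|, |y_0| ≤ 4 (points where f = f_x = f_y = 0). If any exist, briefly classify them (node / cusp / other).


No singular points in the scanned grid; C is smooth there.

Compute partial derivatives:
  f_x = 2*x + 2.
  f_y = 1.
f_y = 1 is a nonzero constant, so f_y never vanishes: no point (x, y) can satisfy f = f_x = f_y = 0. In particular no (x, y) ∈ {−4, ..., 4}² is singular; the curve is smooth.


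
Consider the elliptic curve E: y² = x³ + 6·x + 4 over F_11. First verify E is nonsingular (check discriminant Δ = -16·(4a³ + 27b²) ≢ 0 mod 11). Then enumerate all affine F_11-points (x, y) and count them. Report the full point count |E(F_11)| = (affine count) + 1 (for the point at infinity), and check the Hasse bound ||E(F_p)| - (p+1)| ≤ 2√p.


Affine points = {(0, 2), (0, 9), (1, 0), (3, 4), (3, 7), (4, 2), (4, 9), (5, 4), (5, 7), (6, 5), (6, 6), (7, 2), (7, 9), (8, 5), (8, 6)}; affine count = 15; |E(F_11)| = 16.

Discriminant check: Δ ∝ 4a³ + 27b² = 4·6³ + 27·4² = 4·216 + 27·16 ≡ 9 (mod 11). Nonzero ⇒ E is nonsingular.
For each x ∈ F_11, compute rhs = x³ + 6·x + 4 mod 11, then count y ∈ F_11 with y² ≡ rhs.
  x = 0: rhs = 4, matching y values: 2, 9 (2 points).
  x = 1: rhs = 0, matching y values: 0 (1 points).
  x = 2: rhs = 2, matching y values: none (0 points).
  x = 3: rhs = 5, matching y values: 4, 7 (2 points).
  x = 4: rhs = 4, matching y values: 2, 9 (2 points).
  x = 5: rhs = 5, matching y values: 4, 7 (2 points).
  x = 6: rhs = 3, matching y values: 5, 6 (2 points).
  x = 7: rhs = 4, matching y values: 2, 9 (2 points).
  x = 8: rhs = 3, matching y values: 5, 6 (2 points).
  x = 9: rhs = 6, matching y values: none (0 points).
  x = 10: rhs = 8, matching y values: none (0 points).
Total affine count: 15.
Full point count |E(F_11)| = 15 + 1 = 16.
Hasse bound: |16 − (11+1)| = |4| = 4 ≤ 2√11 ≈ 6.6332 ✓.


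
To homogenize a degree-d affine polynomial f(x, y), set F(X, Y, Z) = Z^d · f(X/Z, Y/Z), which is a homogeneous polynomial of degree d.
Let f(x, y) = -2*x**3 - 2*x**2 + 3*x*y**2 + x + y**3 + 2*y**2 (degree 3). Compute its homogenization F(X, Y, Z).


F(X, Y, Z) = -2*X**3 - 2*X**2*Z + 3*X*Y**2 + X*Z**2 + Y**3 + 2*Y**2*Z

deg(f) = 3.
Substitute x = X/Z, y = Y/Z into f, then multiply by Z^3.
  monomial -2·x^3·y^0 ↦ -2·X^3·Y^0·Z^0.
  monomial -2·x^2·y^0 ↦ -2·X^2·Y^0·Z^1.
  monomial 3·x^1·y^2 ↦ 3·X^1·Y^2·Z^0.
  monomial 1·x^1·y^0 ↦ 1·X^1·Y^0·Z^2.
  monomial 1·x^0·y^3 ↦ 1·X^0·Y^3·Z^0.
  monomial 2·x^0·y^2 ↦ 2·X^0·Y^2·Z^1.
Collecting: F(X, Y, Z) = -2*X**3 - 2*X**2*Z + 3*X*Y**2 + X*Z**2 + Y**3 + 2*Y**2*Z.


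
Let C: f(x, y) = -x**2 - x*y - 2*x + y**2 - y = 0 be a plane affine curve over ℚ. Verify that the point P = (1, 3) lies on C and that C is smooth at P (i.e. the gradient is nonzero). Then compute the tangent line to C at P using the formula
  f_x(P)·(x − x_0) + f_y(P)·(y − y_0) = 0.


Tangent line at P: -7*x + 4*y - 5 = 0.

Step 1: f(1, 3) = 0, so P lies on C.
Step 2: partial derivatives
  f_x(x, y) = -2*x - y - 2, f_y(x, y) = -x + 2*y - 1.
  f_x(P) = -7, f_y(P) = 4 (gradient nonzero, so P is smooth).
Step 3: tangent line at P: -7·(x − 1) + 4·(y − 3) = 0.
Expanding: -7*x + 4*y - 5 = 0.


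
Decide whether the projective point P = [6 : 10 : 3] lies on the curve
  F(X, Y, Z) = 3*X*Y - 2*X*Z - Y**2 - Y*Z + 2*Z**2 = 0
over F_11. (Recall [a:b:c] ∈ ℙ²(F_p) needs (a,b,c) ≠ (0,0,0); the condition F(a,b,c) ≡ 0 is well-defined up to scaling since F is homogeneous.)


F(6,10,3) ≡ 10 (mod 11); P is NOT on the curve.

Evaluate F(6, 10, 3) term-by-term (mod 11).
  3*X*Y ↦ 3·6·10·1 = 180
  -2*X*Z ↦ -2·6·1·3 = -36
  -Y**2 ↦ -1·1·100·1 = -100
  -Y*Z ↦ -1·1·10·3 = -30
  2*Z**2 ↦ 2·1·1·9 = 18
Sum: F(6, 10, 3) = (180) + (-36) + (-100) + (-30) + (18) = 32.
Reducing mod 11: 32 ≡ 10 (mod 11).
Since F(a, b, c) ≡ 10 ≠ 0 (mod 11), P does NOT lie on the curve.


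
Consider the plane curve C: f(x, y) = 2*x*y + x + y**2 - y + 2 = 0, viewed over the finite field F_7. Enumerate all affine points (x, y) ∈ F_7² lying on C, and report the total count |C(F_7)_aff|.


Affine F_7-points: {(0, 4), (2, 2), (4, 1), (4, 6), (5, 0), (5, 5)}; count = 6.

For each of the 49 pairs (x, y) ∈ F_7², evaluate f(x, y) mod 7. Record the zeros.
  x = 0: [0↦2, 1↦2, 2↦4, 3↦1, 4↦0, 5↦1, 6↦4]  zeros at y ∈ {4}
  x = 1: [0↦3, 1↦5, 2↦2, 3↦1, 4↦2, 5↦5, 6↦3]  zeros at y ∈ ∅
  x = 2: [0↦4, 1↦1, 2↦0, 3↦1, 4↦4, 5↦2, 6↦2]  zeros at y ∈ {2}
  x = 3: [0↦5, 1↦4, 2↦5, 3↦1, 4↦6, 5↦6, 6↦1]  zeros at y ∈ ∅
  x = 4: [0↦6, 1↦0, 2↦3, 3↦1, 4↦1, 5↦3, 6↦0]  zeros at y ∈ {1, 6}
  x = 5: [0↦0, 1↦3, 2↦1, 3↦1, 4↦3, 5↦0, 6↦6]  zeros at y ∈ {0, 5}
  x = 6: [0↦1, 1↦6, 2↦6, 3↦1, 4↦5, 5↦4, 6↦5]  zeros at y ∈ ∅
Collecting zeros: affine points = {(0, 4), (2, 2), (4, 1), (4, 6), (5, 0), (5, 5)}.
Total count |C(F_7)_aff| = 6.


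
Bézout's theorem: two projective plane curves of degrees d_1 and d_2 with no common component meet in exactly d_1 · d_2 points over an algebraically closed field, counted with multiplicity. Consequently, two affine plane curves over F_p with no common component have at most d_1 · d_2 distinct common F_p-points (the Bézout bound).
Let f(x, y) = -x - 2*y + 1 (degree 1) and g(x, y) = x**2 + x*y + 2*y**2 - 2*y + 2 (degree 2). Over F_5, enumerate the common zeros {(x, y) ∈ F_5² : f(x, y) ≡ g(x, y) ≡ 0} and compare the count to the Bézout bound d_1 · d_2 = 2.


Common zeros: ∅; count = 0; Bézout bound = 2.

deg(f) = 1, deg(g) = 2, so Bézout bound = 2.
Scan x ∈ F_5. For each x, list the y ∈ F_5 with f(x, y) ≡ 0 and those with g(x, y) ≡ 0 (mod 5); the common zeros in that column are the intersection.
  x = 0: f ≡ 0 at y ∈ {3}; g ≡ 0 at y ∈ ∅; common: ∅.
  x = 1: f ≡ 0 at y ∈ {0}; g ≡ 0 at y ∈ ∅; common: ∅.
  x = 2: f ≡ 0 at y ∈ {2}; g ≡ 0 at y ∈ ∅; common: ∅.
  x = 3: f ≡ 0 at y ∈ {4}; g ≡ 0 at y ∈ ∅; common: ∅.
  x = 4: f ≡ 0 at y ∈ {1}; g ≡ 0 at y ∈ {2}; common: ∅.
Collecting: common zeros = ∅, so the count is 0.
Comparison with the Bézout bound: 0 ≤ 2 = deg(f)·deg(g), as expected for curves with no common component (the affine F_5-count falls short of the bound because intersections may lie at infinity, over extension fields, or carry multiplicity).


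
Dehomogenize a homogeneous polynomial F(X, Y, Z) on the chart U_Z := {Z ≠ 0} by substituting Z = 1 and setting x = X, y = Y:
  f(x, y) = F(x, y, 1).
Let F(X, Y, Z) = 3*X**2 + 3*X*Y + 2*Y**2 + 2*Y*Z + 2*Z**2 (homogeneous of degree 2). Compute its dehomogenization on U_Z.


f(x, y) = 3*x**2 + 3*x*y + 2*y**2 + 2*y + 2

On U_Z we set Z = 1. Each monomial c·X^i·Y^j·Z^k in F becomes c·x^i·y^j·1^k = c·x^i·y^j.
Substituting Z = 1: F(X, Y, 1) = 3*x**2 + 3*x*y + 2*y**2 + 2*y + 2.
Note: deg(f) ≤ deg(F) = 2; strict inequality happens when F is divisible by Z (lost terms).


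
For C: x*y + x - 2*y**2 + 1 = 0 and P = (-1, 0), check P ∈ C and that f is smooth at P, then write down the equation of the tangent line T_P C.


Tangent line at P: x - y + 1 = 0.

Step 1: f(-1, 0) = 0, so P lies on C.
Step 2: partial derivatives
  f_x(x, y) = y + 1, f_y(x, y) = x - 4*y.
  f_x(P) = 1, f_y(P) = -1 (gradient nonzero, so P is smooth).
Step 3: tangent line at P: 1·(x − -1) + -1·(y − 0) = 0.
Expanding: x - y + 1 = 0.


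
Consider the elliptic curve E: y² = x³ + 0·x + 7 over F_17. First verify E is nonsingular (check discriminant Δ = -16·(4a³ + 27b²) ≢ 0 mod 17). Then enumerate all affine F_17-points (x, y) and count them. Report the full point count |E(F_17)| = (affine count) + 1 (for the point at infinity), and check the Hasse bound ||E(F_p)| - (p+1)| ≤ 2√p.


Affine points = {(1, 5), (1, 12), (2, 7), (2, 10), (3, 0), (5, 8), (5, 9), (6, 6), (6, 11), (8, 3), (8, 14), (10, 2), (10, 15), (12, 1), (12, 16), (15, 4), (15, 13)}; affine count = 17; |E(F_17)| = 18.

Discriminant check: Δ ∝ 4a³ + 27b² = 4·0³ + 27·7² = 4·0 + 27·49 ≡ 14 (mod 17). Nonzero ⇒ E is nonsingular.
For each x ∈ F_17, compute rhs = x³ + 0·x + 7 mod 17, then count y ∈ F_17 with y² ≡ rhs.
  x = 0: rhs = 7, matching y values: none (0 points).
  x = 1: rhs = 8, matching y values: 5, 12 (2 points).
  x = 2: rhs = 15, matching y values: 7, 10 (2 points).
  x = 3: rhs = 0, matching y values: 0 (1 points).
  x = 4: rhs = 3, matching y values: none (0 points).
  x = 5: rhs = 13, matching y values: 8, 9 (2 points).
  x = 6: rhs = 2, matching y values: 6, 11 (2 points).
  x = 7: rhs = 10, matching y values: none (0 points).
  x = 8: rhs = 9, matching y values: 3, 14 (2 points).
  x = 9: rhs = 5, matching y values: none (0 points).
  x = 10: rhs = 4, matching y values: 2, 15 (2 points).
  x = 11: rhs = 12, matching y values: none (0 points).
  x = 12: rhs = 1, matching y values: 1, 16 (2 points).
  x = 13: rhs = 11, matching y values: none (0 points).
  x = 14: rhs = 14, matching y values: none (0 points).
  x = 15: rhs = 16, matching y values: 4, 13 (2 points).
  x = 16: rhs = 6, matching y values: none (0 points).
Total affine count: 17.
Full point count |E(F_17)| = 17 + 1 = 18.
Hasse bound: |18 − (17+1)| = |0| = 0 ≤ 2√17 ≈ 8.2462 ✓.


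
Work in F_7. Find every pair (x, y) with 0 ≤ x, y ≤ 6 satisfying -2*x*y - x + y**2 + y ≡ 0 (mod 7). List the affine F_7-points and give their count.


Affine F_7-points: {(0, 0), (0, 6), (3, 1), (3, 4), (4, 2), (4, 5)}; count = 6.

For each of the 49 pairs (x, y) ∈ F_7², evaluate f(x, y) mod 7. Record the zeros.
  x = 0: [0↦0, 1↦2, 2↦6, 3↦5, 4↦6, 5↦2, 6↦0]  zeros at y ∈ {0, 6}
  x = 1: [0↦6, 1↦6, 2↦1, 3↦5, 4↦4, 5↦5, 6↦1]  zeros at y ∈ ∅
  x = 2: [0↦5, 1↦3, 2↦3, 3↦5, 4↦2, 5↦1, 6↦2]  zeros at y ∈ ∅
  x = 3: [0↦4, 1↦0, 2↦5, 3↦5, 4↦0, 5↦4, 6↦3]  zeros at y ∈ {1, 4}
  x = 4: [0↦3, 1↦4, 2↦0, 3↦5, 4↦5, 5↦0, 6↦4]  zeros at y ∈ {2, 5}
  x = 5: [0↦2, 1↦1, 2↦2, 3↦5, 4↦3, 5↦3, 6↦5]  zeros at y ∈ ∅
  x = 6: [0↦1, 1↦5, 2↦4, 3↦5, 4↦1, 5↦6, 6↦6]  zeros at y ∈ ∅
Collecting zeros: affine points = {(0, 0), (0, 6), (3, 1), (3, 4), (4, 2), (4, 5)}.
Total count |C(F_7)_aff| = 6.


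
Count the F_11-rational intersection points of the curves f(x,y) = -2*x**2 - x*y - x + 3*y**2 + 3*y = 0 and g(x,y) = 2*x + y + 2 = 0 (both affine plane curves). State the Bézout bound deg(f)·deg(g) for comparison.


Common zeros: ∅; count = 0; Bézout bound = 2.

deg(f) = 2, deg(g) = 1, so Bézout bound = 2.
Scan x ∈ F_11. For each x, list the y ∈ F_11 with f(x, y) ≡ 0 and those with g(x, y) ≡ 0 (mod 11); the common zeros in that column are the intersection.
  x = 0: f ≡ 0 at y ∈ {0, 10}; g ≡ 0 at y ∈ {9}; common: ∅.
  x = 1: f ≡ 0 at y ∈ ∅; g ≡ 0 at y ∈ {7}; common: ∅.
  x = 2: f ≡ 0 at y ∈ {9}; g ≡ 0 at y ∈ {5}; common: ∅.
  x = 3: f ≡ 0 at y ∈ ∅; g ≡ 0 at y ∈ {3}; common: ∅.
  x = 4: f ≡ 0 at y ∈ {6, 9}; g ≡ 0 at y ∈ {1}; common: ∅.
  x = 5: f ≡ 0 at y ∈ {0, 8}; g ≡ 0 at y ∈ {10}; common: ∅.
  x = 6: f ≡ 0 at y ∈ ∅; g ≡ 0 at y ∈ {8}; common: ∅.
  x = 7: f ≡ 0 at y ∈ {8}; g ≡ 0 at y ∈ {6}; common: ∅.
  x = 8: f ≡ 0 at y ∈ ∅; g ≡ 0 at y ∈ {4}; common: ∅.
  x = 9: f ≡ 0 at y ∈ {6, 7}; g ≡ 0 at y ∈ {2}; common: ∅.
  x = 10: f ≡ 0 at y ∈ ∅; g ≡ 0 at y ∈ {0}; common: ∅.
Collecting: common zeros = ∅, so the count is 0.
Comparison with the Bézout bound: 0 ≤ 2 = deg(f)·deg(g), as expected for curves with no common component (the affine F_11-count falls short of the bound because intersections may lie at infinity, over extension fields, or carry multiplicity).


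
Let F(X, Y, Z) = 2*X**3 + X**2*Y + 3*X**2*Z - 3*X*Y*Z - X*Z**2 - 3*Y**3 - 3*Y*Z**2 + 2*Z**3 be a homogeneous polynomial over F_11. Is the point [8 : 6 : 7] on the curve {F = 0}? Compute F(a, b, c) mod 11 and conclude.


F(8,6,7) ≡ 2 (mod 11); P is NOT on the curve.

Evaluate F(8, 6, 7) term-by-term (mod 11).
  2*X**3 ↦ 2·512·1·1 = 1024
  X**2*Y ↦ 1·64·6·1 = 384
  3*X**2*Z ↦ 3·64·1·7 = 1344
  -3*X*Y*Z ↦ -3·8·6·7 = -1008
  -X*Z**2 ↦ -1·8·1·49 = -392
  -3*Y**3 ↦ -3·1·216·1 = -648
  -3*Y*Z**2 ↦ -3·1·6·49 = -882
  2*Z**3 ↦ 2·1·1·343 = 686
Sum: F(8, 6, 7) = (1024) + (384) + (1344) + (-1008) + (-392) + (-648) + (-882) + (686) = 508.
Reducing mod 11: 508 ≡ 2 (mod 11).
Since F(a, b, c) ≡ 2 ≠ 0 (mod 11), P does NOT lie on the curve.


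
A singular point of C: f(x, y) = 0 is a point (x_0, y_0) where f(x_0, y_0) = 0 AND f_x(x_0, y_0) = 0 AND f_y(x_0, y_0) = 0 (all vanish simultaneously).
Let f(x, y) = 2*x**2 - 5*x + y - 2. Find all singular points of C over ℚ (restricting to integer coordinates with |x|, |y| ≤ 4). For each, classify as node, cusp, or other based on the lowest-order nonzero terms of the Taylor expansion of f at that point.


No singular points in the scanned grid; C is smooth there.

Compute partial derivatives:
  f_x = 4*x - 5.
  f_y = 1.
f_y = 1 is a nonzero constant, so f_y never vanishes: no point (x, y) can satisfy f = f_x = f_y = 0. In particular no (x, y) ∈ {−4, ..., 4}² is singular; the curve is smooth.


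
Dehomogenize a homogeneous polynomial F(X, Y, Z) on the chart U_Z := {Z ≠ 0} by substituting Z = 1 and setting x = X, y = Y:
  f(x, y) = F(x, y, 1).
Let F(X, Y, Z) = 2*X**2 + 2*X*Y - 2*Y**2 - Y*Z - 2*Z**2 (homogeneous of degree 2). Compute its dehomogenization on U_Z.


f(x, y) = 2*x**2 + 2*x*y - 2*y**2 - y - 2

On U_Z we set Z = 1. Each monomial c·X^i·Y^j·Z^k in F becomes c·x^i·y^j·1^k = c·x^i·y^j.
Substituting Z = 1: F(X, Y, 1) = 2*x**2 + 2*x*y - 2*y**2 - y - 2.
Note: deg(f) ≤ deg(F) = 2; strict inequality happens when F is divisible by Z (lost terms).


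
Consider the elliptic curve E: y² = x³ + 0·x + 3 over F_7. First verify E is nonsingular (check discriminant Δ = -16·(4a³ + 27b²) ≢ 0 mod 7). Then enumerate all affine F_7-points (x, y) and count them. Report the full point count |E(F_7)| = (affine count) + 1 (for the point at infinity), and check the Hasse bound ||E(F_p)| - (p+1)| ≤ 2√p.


Affine points = {(1, 2), (1, 5), (2, 2), (2, 5), (3, 3), (3, 4), (4, 2), (4, 5), (5, 3), (5, 4), (6, 3), (6, 4)}; affine count = 12; |E(F_7)| = 13.

Discriminant check: Δ ∝ 4a³ + 27b² = 4·0³ + 27·3² = 4·0 + 27·9 ≡ 5 (mod 7). Nonzero ⇒ E is nonsingular.
For each x ∈ F_7, compute rhs = x³ + 0·x + 3 mod 7, then count y ∈ F_7 with y² ≡ rhs.
  x = 0: rhs = 3, matching y values: none (0 points).
  x = 1: rhs = 4, matching y values: 2, 5 (2 points).
  x = 2: rhs = 4, matching y values: 2, 5 (2 points).
  x = 3: rhs = 2, matching y values: 3, 4 (2 points).
  x = 4: rhs = 4, matching y values: 2, 5 (2 points).
  x = 5: rhs = 2, matching y values: 3, 4 (2 points).
  x = 6: rhs = 2, matching y values: 3, 4 (2 points).
Total affine count: 12.
Full point count |E(F_7)| = 12 + 1 = 13.
Hasse bound: |13 − (7+1)| = |5| = 5 ≤ 2√7 ≈ 5.2915 ✓.


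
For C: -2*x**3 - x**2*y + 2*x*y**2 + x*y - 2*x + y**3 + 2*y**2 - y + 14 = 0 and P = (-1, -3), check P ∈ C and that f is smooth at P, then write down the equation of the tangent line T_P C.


Tangent line at P: x + 24*y + 73 = 0.

Step 1: f(-1, -3) = 0, so P lies on C.
Step 2: partial derivatives
  f_x(x, y) = -6*x**2 - 2*x*y + 2*y**2 + y - 2, f_y(x, y) = -x**2 + 4*x*y + x + 3*y**2 + 4*y - 1.
  f_x(P) = 1, f_y(P) = 24 (gradient nonzero, so P is smooth).
Step 3: tangent line at P: 1·(x − -1) + 24·(y − -3) = 0.
Expanding: x + 24*y + 73 = 0.


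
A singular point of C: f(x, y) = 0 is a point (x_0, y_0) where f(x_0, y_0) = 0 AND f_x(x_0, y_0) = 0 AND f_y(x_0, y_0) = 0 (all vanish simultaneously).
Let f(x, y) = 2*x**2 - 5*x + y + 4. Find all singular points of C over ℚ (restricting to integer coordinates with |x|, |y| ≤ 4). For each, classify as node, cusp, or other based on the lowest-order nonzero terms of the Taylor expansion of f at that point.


No singular points in the scanned grid; C is smooth there.

Compute partial derivatives:
  f_x = 4*x - 5.
  f_y = 1.
f_y = 1 is a nonzero constant, so f_y never vanishes: no point (x, y) can satisfy f = f_x = f_y = 0. In particular no (x, y) ∈ {−4, ..., 4}² is singular; the curve is smooth.


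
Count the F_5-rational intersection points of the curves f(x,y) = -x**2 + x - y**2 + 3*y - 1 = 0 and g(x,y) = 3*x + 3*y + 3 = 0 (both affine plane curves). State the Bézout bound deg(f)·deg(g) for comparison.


Common zeros: {(0, 4), (3, 1)}; count = 2; Bézout bound = 2.

deg(f) = 2, deg(g) = 1, so Bézout bound = 2.
Scan x ∈ F_5. For each x, list the y ∈ F_5 with f(x, y) ≡ 0 and those with g(x, y) ≡ 0 (mod 5); the common zeros in that column are the intersection.
  x = 0: f ≡ 0 at y ∈ {4}; g ≡ 0 at y ∈ {4}; common: {4}.
  x = 1: f ≡ 0 at y ∈ {4}; g ≡ 0 at y ∈ {3}; common: ∅.
  x = 2: f ≡ 0 at y ∈ ∅; g ≡ 0 at y ∈ {2}; common: ∅.
  x = 3: f ≡ 0 at y ∈ {1, 2}; g ≡ 0 at y ∈ {1}; common: {1}.
  x = 4: f ≡ 0 at y ∈ ∅; g ≡ 0 at y ∈ {0}; common: ∅.
Collecting: common zeros = {(0, 4), (3, 1)}, so the count is 2.
Comparison with the Bézout bound: 2 ≤ 2 = deg(f)·deg(g), as expected for curves with no common component (the bound is attained).


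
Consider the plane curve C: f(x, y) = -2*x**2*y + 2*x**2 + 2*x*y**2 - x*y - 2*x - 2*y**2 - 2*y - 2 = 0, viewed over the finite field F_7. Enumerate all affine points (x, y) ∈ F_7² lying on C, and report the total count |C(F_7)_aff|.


Affine F_7-points: {(0, 2), (0, 4), (1, 1), (2, 2), (2, 4)}; count = 5.

For each of the 49 pairs (x, y) ∈ F_7², evaluate f(x, y) mod 7. Record the zeros.
  x = 0: [0↦5, 1↦1, 2↦0, 3↦2, 4↦0, 5↦1, 6↦5]  zeros at y ∈ {2, 4}
  x = 1: [0↦5, 1↦0, 2↦2, 3↦4, 4↦6, 5↦1, 6↦3]  zeros at y ∈ {1}
  x = 2: [0↦2, 1↦6, 2↦0, 3↦5, 4↦0, 5↦6, 6↦2]  zeros at y ∈ {2, 4}
  x = 3: [0↦3, 1↦5, 2↦1, 3↦5, 4↦3, 5↦2, 6↦2]  zeros at y ∈ ∅
  x = 4: [0↦1, 1↦4, 2↦5, 3↦4, 4↦1, 5↦3, 6↦3]  zeros at y ∈ ∅
  x = 5: [0↦3, 1↦3, 2↦5, 3↦2, 4↦1, 5↦2, 6↦5]  zeros at y ∈ ∅
  x = 6: [0↦2, 1↦2, 2↦1, 3↦6, 4↦3, 5↦6, 6↦1]  zeros at y ∈ ∅
Collecting zeros: affine points = {(0, 2), (0, 4), (1, 1), (2, 2), (2, 4)}.
Total count |C(F_7)_aff| = 5.


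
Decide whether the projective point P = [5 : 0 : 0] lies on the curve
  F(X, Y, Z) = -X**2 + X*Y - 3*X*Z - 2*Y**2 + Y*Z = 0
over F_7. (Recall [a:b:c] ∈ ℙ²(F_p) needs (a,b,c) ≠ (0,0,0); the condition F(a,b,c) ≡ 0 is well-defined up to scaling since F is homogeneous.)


F(5,0,0) ≡ 3 (mod 7); P is NOT on the curve.

Evaluate F(5, 0, 0) term-by-term (mod 7).
  -X**2 ↦ -1·25·1·1 = -25
  X*Y ↦ 1·5·0·1 = 0
  -3*X*Z ↦ -3·5·1·0 = 0
  -2*Y**2 ↦ -2·1·0·1 = 0
  Y*Z ↦ 1·1·0·0 = 0
Sum: F(5, 0, 0) = (-25) + (0) + (0) + (0) + (0) = -25.
Reducing mod 7: -25 ≡ 3 (mod 7).
Since F(a, b, c) ≡ 3 ≠ 0 (mod 7), P does NOT lie on the curve.


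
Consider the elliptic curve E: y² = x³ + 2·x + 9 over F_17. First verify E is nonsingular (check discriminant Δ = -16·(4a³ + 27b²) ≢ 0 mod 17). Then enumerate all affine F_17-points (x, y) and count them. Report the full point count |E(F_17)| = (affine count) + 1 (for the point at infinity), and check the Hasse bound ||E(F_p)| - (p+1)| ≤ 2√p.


Affine points = {(0, 3), (0, 14), (2, 2), (2, 15), (3, 5), (3, 12), (4, 8), (4, 9), (5, 5), (5, 12), (6, 4), (6, 13), (7, 3), (7, 14), (9, 5), (9, 12), (10, 3), (10, 14), (11, 6), (11, 11)}; affine count = 20; |E(F_17)| = 21.

Discriminant check: Δ ∝ 4a³ + 27b² = 4·2³ + 27·9² = 4·8 + 27·81 ≡ 9 (mod 17). Nonzero ⇒ E is nonsingular.
For each x ∈ F_17, compute rhs = x³ + 2·x + 9 mod 17, then count y ∈ F_17 with y² ≡ rhs.
  x = 0: rhs = 9, matching y values: 3, 14 (2 points).
  x = 1: rhs = 12, matching y values: none (0 points).
  x = 2: rhs = 4, matching y values: 2, 15 (2 points).
  x = 3: rhs = 8, matching y values: 5, 12 (2 points).
  x = 4: rhs = 13, matching y values: 8, 9 (2 points).
  x = 5: rhs = 8, matching y values: 5, 12 (2 points).
  x = 6: rhs = 16, matching y values: 4, 13 (2 points).
  x = 7: rhs = 9, matching y values: 3, 14 (2 points).
  x = 8: rhs = 10, matching y values: none (0 points).
  x = 9: rhs = 8, matching y values: 5, 12 (2 points).
  x = 10: rhs = 9, matching y values: 3, 14 (2 points).
  x = 11: rhs = 2, matching y values: 6, 11 (2 points).
  x = 12: rhs = 10, matching y values: none (0 points).
  x = 13: rhs = 5, matching y values: none (0 points).
  x = 14: rhs = 10, matching y values: none (0 points).
  x = 15: rhs = 14, matching y values: none (0 points).
  x = 16: rhs = 6, matching y values: none (0 points).
Total affine count: 20.
Full point count |E(F_17)| = 20 + 1 = 21.
Hasse bound: |21 − (17+1)| = |3| = 3 ≤ 2√17 ≈ 8.2462 ✓.


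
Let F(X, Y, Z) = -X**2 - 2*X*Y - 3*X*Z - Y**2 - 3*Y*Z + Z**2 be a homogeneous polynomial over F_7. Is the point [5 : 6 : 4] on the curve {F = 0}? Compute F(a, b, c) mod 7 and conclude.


F(5,6,4) ≡ 1 (mod 7); P is NOT on the curve.

Evaluate F(5, 6, 4) term-by-term (mod 7).
  -X**2 ↦ -1·25·1·1 = -25
  -2*X*Y ↦ -2·5·6·1 = -60
  -3*X*Z ↦ -3·5·1·4 = -60
  -Y**2 ↦ -1·1·36·1 = -36
  -3*Y*Z ↦ -3·1·6·4 = -72
  Z**2 ↦ 1·1·1·16 = 16
Sum: F(5, 6, 4) = (-25) + (-60) + (-60) + (-36) + (-72) + (16) = -237.
Reducing mod 7: -237 ≡ 1 (mod 7).
Since F(a, b, c) ≡ 1 ≠ 0 (mod 7), P does NOT lie on the curve.


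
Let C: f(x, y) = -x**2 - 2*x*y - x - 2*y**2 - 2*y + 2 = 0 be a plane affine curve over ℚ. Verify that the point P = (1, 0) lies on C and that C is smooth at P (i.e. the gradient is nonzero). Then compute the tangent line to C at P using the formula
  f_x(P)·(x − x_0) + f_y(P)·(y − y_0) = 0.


Tangent line at P: -3*x - 4*y + 3 = 0.

Step 1: f(1, 0) = 0, so P lies on C.
Step 2: partial derivatives
  f_x(x, y) = -2*x - 2*y - 1, f_y(x, y) = -2*x - 4*y - 2.
  f_x(P) = -3, f_y(P) = -4 (gradient nonzero, so P is smooth).
Step 3: tangent line at P: -3·(x − 1) + -4·(y − 0) = 0.
Expanding: -3*x - 4*y + 3 = 0.


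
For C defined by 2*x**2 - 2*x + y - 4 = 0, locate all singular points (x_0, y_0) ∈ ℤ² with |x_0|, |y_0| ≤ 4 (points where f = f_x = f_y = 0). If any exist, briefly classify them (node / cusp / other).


No singular points in the scanned grid; C is smooth there.

Compute partial derivatives:
  f_x = 4*x - 2.
  f_y = 1.
f_y = 1 is a nonzero constant, so f_y never vanishes: no point (x, y) can satisfy f = f_x = f_y = 0. In particular no (x, y) ∈ {−4, ..., 4}² is singular; the curve is smooth.


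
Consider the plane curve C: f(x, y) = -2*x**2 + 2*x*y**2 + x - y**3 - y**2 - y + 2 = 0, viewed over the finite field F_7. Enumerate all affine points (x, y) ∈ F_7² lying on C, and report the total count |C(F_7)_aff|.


Affine F_7-points: {(1, 1), (2, 3), (4, 1), (4, 3)}; count = 4.

For each of the 49 pairs (x, y) ∈ F_7², evaluate f(x, y) mod 7. Record the zeros.
  x = 0: [0↦2, 1↦6, 2↦2, 3↦5, 4↦2, 5↦1, 6↦3]  zeros at y ∈ ∅
  x = 1: [0↦1, 1↦0, 2↦2, 3↦1, 4↦5, 5↦1, 6↦4]  zeros at y ∈ {1}
  x = 2: [0↦3, 1↦4, 2↦5, 3↦0, 4↦4, 5↦4, 6↦1]  zeros at y ∈ {3}
  x = 3: [0↦1, 1↦4, 2↦4, 3↦2, 4↦6, 5↦3, 6↦1]  zeros at y ∈ ∅
  x = 4: [0↦2, 1↦0, 2↦6, 3↦0, 4↦4, 5↦5, 6↦4]  zeros at y ∈ {1, 3}
  x = 5: [0↦6, 1↦6, 2↦4, 3↦1, 4↦5, 5↦3, 6↦3]  zeros at y ∈ ∅
  x = 6: [0↦6, 1↦1, 2↦5, 3↦5, 4↦2, 5↦4, 6↦5]  zeros at y ∈ ∅
Collecting zeros: affine points = {(1, 1), (2, 3), (4, 1), (4, 3)}.
Total count |C(F_7)_aff| = 4.


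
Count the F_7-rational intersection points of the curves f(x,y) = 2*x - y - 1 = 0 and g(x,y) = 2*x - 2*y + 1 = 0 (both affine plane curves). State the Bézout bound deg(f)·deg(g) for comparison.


Common zeros: {(5, 2)}; count = 1; Bézout bound = 1.

deg(f) = 1, deg(g) = 1, so Bézout bound = 1.
Scan x ∈ F_7. For each x, list the y ∈ F_7 with f(x, y) ≡ 0 and those with g(x, y) ≡ 0 (mod 7); the common zeros in that column are the intersection.
  x = 0: f ≡ 0 at y ∈ {6}; g ≡ 0 at y ∈ {4}; common: ∅.
  x = 1: f ≡ 0 at y ∈ {1}; g ≡ 0 at y ∈ {5}; common: ∅.
  x = 2: f ≡ 0 at y ∈ {3}; g ≡ 0 at y ∈ {6}; common: ∅.
  x = 3: f ≡ 0 at y ∈ {5}; g ≡ 0 at y ∈ {0}; common: ∅.
  x = 4: f ≡ 0 at y ∈ {0}; g ≡ 0 at y ∈ {1}; common: ∅.
  x = 5: f ≡ 0 at y ∈ {2}; g ≡ 0 at y ∈ {2}; common: {2}.
  x = 6: f ≡ 0 at y ∈ {4}; g ≡ 0 at y ∈ {3}; common: ∅.
Collecting: common zeros = {(5, 2)}, so the count is 1.
Comparison with the Bézout bound: 1 ≤ 1 = deg(f)·deg(g), as expected for curves with no common component (the bound is attained).


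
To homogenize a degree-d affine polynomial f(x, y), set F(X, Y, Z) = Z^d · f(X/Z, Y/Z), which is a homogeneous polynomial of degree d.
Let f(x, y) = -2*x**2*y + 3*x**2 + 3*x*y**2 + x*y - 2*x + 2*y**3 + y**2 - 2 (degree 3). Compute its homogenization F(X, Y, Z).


F(X, Y, Z) = -2*X**2*Y + 3*X**2*Z + 3*X*Y**2 + X*Y*Z - 2*X*Z**2 + 2*Y**3 + Y**2*Z - 2*Z**3

deg(f) = 3.
Substitute x = X/Z, y = Y/Z into f, then multiply by Z^3.
  monomial -2·x^2·y^1 ↦ -2·X^2·Y^1·Z^0.
  monomial 3·x^2·y^0 ↦ 3·X^2·Y^0·Z^1.
  monomial 3·x^1·y^2 ↦ 3·X^1·Y^2·Z^0.
  monomial 1·x^1·y^1 ↦ 1·X^1·Y^1·Z^1.
  monomial -2·x^1·y^0 ↦ -2·X^1·Y^0·Z^2.
  monomial 2·x^0·y^3 ↦ 2·X^0·Y^3·Z^0.
  monomial 1·x^0·y^2 ↦ 1·X^0·Y^2·Z^1.
  monomial -2·x^0·y^0 ↦ -2·X^0·Y^0·Z^3.
Collecting: F(X, Y, Z) = -2*X**2*Y + 3*X**2*Z + 3*X*Y**2 + X*Y*Z - 2*X*Z**2 + 2*Y**3 + Y**2*Z - 2*Z**3.


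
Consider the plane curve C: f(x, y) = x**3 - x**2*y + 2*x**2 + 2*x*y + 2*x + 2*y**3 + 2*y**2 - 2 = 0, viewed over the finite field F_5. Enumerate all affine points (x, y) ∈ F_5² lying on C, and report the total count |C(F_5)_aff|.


Affine F_5-points: {(0, 3), (2, 3), (3, 1), (4, 2), (4, 3), (4, 4)}; count = 6.

For each of the 25 pairs (x, y) ∈ F_5², evaluate f(x, y) mod 5. Record the zeros.
  x = 0: [0↦3, 1↦2, 2↦2, 3↦0, 4↦3]  zeros at y ∈ {3}
  x = 1: [0↦3, 1↦3, 2↦4, 3↦3, 4↦2]  zeros at y ∈ ∅
  x = 2: [0↦3, 1↦2, 2↦2, 3↦0, 4↦3]  zeros at y ∈ {3}
  x = 3: [0↦4, 1↦0, 2↦2, 3↦2, 4↦2]  zeros at y ∈ {1}
  x = 4: [0↦2, 1↦3, 2↦0, 3↦0, 4↦0]  zeros at y ∈ {2, 3, 4}
Collecting zeros: affine points = {(0, 3), (2, 3), (3, 1), (4, 2), (4, 3), (4, 4)}.
Total count |C(F_5)_aff| = 6.


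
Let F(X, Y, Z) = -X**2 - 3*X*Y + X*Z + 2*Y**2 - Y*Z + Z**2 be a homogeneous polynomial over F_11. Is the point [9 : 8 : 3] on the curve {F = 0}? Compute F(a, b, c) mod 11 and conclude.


F(9,8,3) ≡ 8 (mod 11); P is NOT on the curve.

Evaluate F(9, 8, 3) term-by-term (mod 11).
  -X**2 ↦ -1·81·1·1 = -81
  -3*X*Y ↦ -3·9·8·1 = -216
  X*Z ↦ 1·9·1·3 = 27
  2*Y**2 ↦ 2·1·64·1 = 128
  -Y*Z ↦ -1·1·8·3 = -24
  Z**2 ↦ 1·1·1·9 = 9
Sum: F(9, 8, 3) = (-81) + (-216) + (27) + (128) + (-24) + (9) = -157.
Reducing mod 11: -157 ≡ 8 (mod 11).
Since F(a, b, c) ≡ 8 ≠ 0 (mod 11), P does NOT lie on the curve.


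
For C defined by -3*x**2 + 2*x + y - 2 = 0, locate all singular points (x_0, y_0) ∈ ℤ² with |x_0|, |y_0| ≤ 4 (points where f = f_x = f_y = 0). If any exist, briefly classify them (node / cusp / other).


No singular points in the scanned grid; C is smooth there.

Compute partial derivatives:
  f_x = 2 - 6*x.
  f_y = 1.
f_y = 1 is a nonzero constant, so f_y never vanishes: no point (x, y) can satisfy f = f_x = f_y = 0. In particular no (x, y) ∈ {−4, ..., 4}² is singular; the curve is smooth.


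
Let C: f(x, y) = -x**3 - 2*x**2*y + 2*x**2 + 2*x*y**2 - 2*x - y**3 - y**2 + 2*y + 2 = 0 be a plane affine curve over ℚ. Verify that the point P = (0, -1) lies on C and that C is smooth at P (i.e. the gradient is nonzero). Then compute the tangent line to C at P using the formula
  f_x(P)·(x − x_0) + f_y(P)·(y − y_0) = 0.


Tangent line at P: y + 1 = 0.

Step 1: f(0, -1) = 0, so P lies on C.
Step 2: partial derivatives
  f_x(x, y) = -3*x**2 - 4*x*y + 4*x + 2*y**2 - 2, f_y(x, y) = -2*x**2 + 4*x*y - 3*y**2 - 2*y + 2.
  f_x(P) = 0, f_y(P) = 1 (gradient nonzero, so P is smooth).
Step 3: tangent line at P: 0·(x − 0) + 1·(y − -1) = 0.
Expanding: y + 1 = 0.


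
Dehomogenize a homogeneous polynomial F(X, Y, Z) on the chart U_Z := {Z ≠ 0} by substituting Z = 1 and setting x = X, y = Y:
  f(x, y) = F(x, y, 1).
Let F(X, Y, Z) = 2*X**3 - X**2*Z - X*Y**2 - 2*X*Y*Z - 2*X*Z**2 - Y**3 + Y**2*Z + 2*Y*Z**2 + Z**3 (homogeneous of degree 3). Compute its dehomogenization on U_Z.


f(x, y) = 2*x**3 - x**2 - x*y**2 - 2*x*y - 2*x - y**3 + y**2 + 2*y + 1

On U_Z we set Z = 1. Each monomial c·X^i·Y^j·Z^k in F becomes c·x^i·y^j·1^k = c·x^i·y^j.
Substituting Z = 1: F(X, Y, 1) = 2*x**3 - x**2 - x*y**2 - 2*x*y - 2*x - y**3 + y**2 + 2*y + 1.
Note: deg(f) ≤ deg(F) = 3; strict inequality happens when F is divisible by Z (lost terms).


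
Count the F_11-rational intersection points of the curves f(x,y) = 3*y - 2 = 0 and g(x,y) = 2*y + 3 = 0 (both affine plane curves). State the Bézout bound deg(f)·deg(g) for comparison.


Common zeros: ∅; count = 0; Bézout bound = 1.

deg(f) = 1, deg(g) = 1, so Bézout bound = 1.
Scan x ∈ F_11. For each x, list the y ∈ F_11 with f(x, y) ≡ 0 and those with g(x, y) ≡ 0 (mod 11); the common zeros in that column are the intersection.
  x = 0: f ≡ 0 at y ∈ {8}; g ≡ 0 at y ∈ {4}; common: ∅.
  x = 1: f ≡ 0 at y ∈ {8}; g ≡ 0 at y ∈ {4}; common: ∅.
  x = 2: f ≡ 0 at y ∈ {8}; g ≡ 0 at y ∈ {4}; common: ∅.
  x = 3: f ≡ 0 at y ∈ {8}; g ≡ 0 at y ∈ {4}; common: ∅.
  x = 4: f ≡ 0 at y ∈ {8}; g ≡ 0 at y ∈ {4}; common: ∅.
  x = 5: f ≡ 0 at y ∈ {8}; g ≡ 0 at y ∈ {4}; common: ∅.
  x = 6: f ≡ 0 at y ∈ {8}; g ≡ 0 at y ∈ {4}; common: ∅.
  x = 7: f ≡ 0 at y ∈ {8}; g ≡ 0 at y ∈ {4}; common: ∅.
  x = 8: f ≡ 0 at y ∈ {8}; g ≡ 0 at y ∈ {4}; common: ∅.
  x = 9: f ≡ 0 at y ∈ {8}; g ≡ 0 at y ∈ {4}; common: ∅.
  x = 10: f ≡ 0 at y ∈ {8}; g ≡ 0 at y ∈ {4}; common: ∅.
Collecting: common zeros = ∅, so the count is 0.
Comparison with the Bézout bound: 0 ≤ 1 = deg(f)·deg(g), as expected for curves with no common component (the affine F_11-count falls short of the bound because intersections may lie at infinity, over extension fields, or carry multiplicity).


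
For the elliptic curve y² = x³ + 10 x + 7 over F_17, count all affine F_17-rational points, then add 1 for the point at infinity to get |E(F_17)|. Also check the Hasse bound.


Affine points = {(1, 1), (1, 16), (2, 1), (2, 16), (3, 8), (3, 9), (4, 3), (4, 14), (8, 2), (8, 15), (10, 6), (10, 11), (12, 6), (12, 11), (14, 1), (14, 16), (15, 8), (15, 9), (16, 8), (16, 9)}; affine count = 20; |E(F_17)| = 21.

Discriminant check: Δ ∝ 4a³ + 27b² = 4·10³ + 27·7² = 4·1000 + 27·49 ≡ 2 (mod 17). Nonzero ⇒ E is nonsingular.
For each x ∈ F_17, compute rhs = x³ + 10·x + 7 mod 17, then count y ∈ F_17 with y² ≡ rhs.
  x = 0: rhs = 7, matching y values: none (0 points).
  x = 1: rhs = 1, matching y values: 1, 16 (2 points).
  x = 2: rhs = 1, matching y values: 1, 16 (2 points).
  x = 3: rhs = 13, matching y values: 8, 9 (2 points).
  x = 4: rhs = 9, matching y values: 3, 14 (2 points).
  x = 5: rhs = 12, matching y values: none (0 points).
  x = 6: rhs = 11, matching y values: none (0 points).
  x = 7: rhs = 12, matching y values: none (0 points).
  x = 8: rhs = 4, matching y values: 2, 15 (2 points).
  x = 9: rhs = 10, matching y values: none (0 points).
  x = 10: rhs = 2, matching y values: 6, 11 (2 points).
  x = 11: rhs = 3, matching y values: none (0 points).
  x = 12: rhs = 2, matching y values: 6, 11 (2 points).
  x = 13: rhs = 5, matching y values: none (0 points).
  x = 14: rhs = 1, matching y values: 1, 16 (2 points).
  x = 15: rhs = 13, matching y values: 8, 9 (2 points).
  x = 16: rhs = 13, matching y values: 8, 9 (2 points).
Total affine count: 20.
Full point count |E(F_17)| = 20 + 1 = 21.
Hasse bound: |21 − (17+1)| = |3| = 3 ≤ 2√17 ≈ 8.2462 ✓.


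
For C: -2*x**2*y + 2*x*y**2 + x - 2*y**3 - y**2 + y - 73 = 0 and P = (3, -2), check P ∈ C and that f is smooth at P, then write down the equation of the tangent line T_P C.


Tangent line at P: 33*x - 61*y - 221 = 0.

Step 1: f(3, -2) = 0, so P lies on C.
Step 2: partial derivatives
  f_x(x, y) = -4*x*y + 2*y**2 + 1, f_y(x, y) = -2*x**2 + 4*x*y - 6*y**2 - 2*y + 1.
  f_x(P) = 33, f_y(P) = -61 (gradient nonzero, so P is smooth).
Step 3: tangent line at P: 33·(x − 3) + -61·(y − -2) = 0.
Expanding: 33*x - 61*y - 221 = 0.


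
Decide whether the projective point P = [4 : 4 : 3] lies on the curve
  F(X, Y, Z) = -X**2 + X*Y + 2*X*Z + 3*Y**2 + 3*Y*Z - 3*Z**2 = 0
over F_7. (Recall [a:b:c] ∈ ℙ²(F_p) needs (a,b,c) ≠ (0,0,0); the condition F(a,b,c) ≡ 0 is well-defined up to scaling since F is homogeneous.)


F(4,4,3) ≡ 4 (mod 7); P is NOT on the curve.

Evaluate F(4, 4, 3) term-by-term (mod 7).
  -X**2 ↦ -1·16·1·1 = -16
  X*Y ↦ 1·4·4·1 = 16
  2*X*Z ↦ 2·4·1·3 = 24
  3*Y**2 ↦ 3·1·16·1 = 48
  3*Y*Z ↦ 3·1·4·3 = 36
  -3*Z**2 ↦ -3·1·1·9 = -27
Sum: F(4, 4, 3) = (-16) + (16) + (24) + (48) + (36) + (-27) = 81.
Reducing mod 7: 81 ≡ 4 (mod 7).
Since F(a, b, c) ≡ 4 ≠ 0 (mod 7), P does NOT lie on the curve.


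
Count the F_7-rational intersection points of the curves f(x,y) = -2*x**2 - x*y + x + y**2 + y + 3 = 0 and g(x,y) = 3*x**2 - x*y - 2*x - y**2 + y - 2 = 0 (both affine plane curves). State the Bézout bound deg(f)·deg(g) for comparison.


Common zeros: {(5, 0)}; count = 1; Bézout bound = 4.

deg(f) = 2, deg(g) = 2, so Bézout bound = 4.
Scan x ∈ F_7. For each x, list the y ∈ F_7 with f(x, y) ≡ 0 and those with g(x, y) ≡ 0 (mod 7); the common zeros in that column are the intersection.
  x = 0: f ≡ 0 at y ∈ ∅; g ≡ 0 at y ∈ {4}; common: ∅.
  x = 1: f ≡ 0 at y ∈ ∅; g ≡ 0 at y ∈ ∅; common: ∅.
  x = 2: f ≡ 0 at y ∈ ∅; g ≡ 0 at y ∈ {2, 4}; common: ∅.
  x = 3: f ≡ 0 at y ∈ ∅; g ≡ 0 at y ∈ ∅; common: ∅.
  x = 4: f ≡ 0 at y ∈ {4, 6}; g ≡ 0 at y ∈ {2}; common: ∅.
  x = 5: f ≡ 0 at y ∈ {0, 4}; g ≡ 0 at y ∈ {0, 3}; common: {0}.
  x = 6: f ≡ 0 at y ∈ {0, 5}; g ≡ 0 at y ∈ {3, 6}; common: ∅.
Collecting: common zeros = {(5, 0)}, so the count is 1.
Comparison with the Bézout bound: 1 ≤ 4 = deg(f)·deg(g), as expected for curves with no common component (the affine F_7-count falls short of the bound because intersections may lie at infinity, over extension fields, or carry multiplicity).


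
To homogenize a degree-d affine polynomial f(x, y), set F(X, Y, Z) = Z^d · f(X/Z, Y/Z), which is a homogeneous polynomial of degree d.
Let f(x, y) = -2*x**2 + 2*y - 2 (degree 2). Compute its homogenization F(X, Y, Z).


F(X, Y, Z) = -2*X**2 + 2*Y*Z - 2*Z**2

deg(f) = 2.
Substitute x = X/Z, y = Y/Z into f, then multiply by Z^2.
  monomial -2·x^2·y^0 ↦ -2·X^2·Y^0·Z^0.
  monomial 2·x^0·y^1 ↦ 2·X^0·Y^1·Z^1.
  monomial -2·x^0·y^0 ↦ -2·X^0·Y^0·Z^2.
Collecting: F(X, Y, Z) = -2*X**2 + 2*Y*Z - 2*Z**2.


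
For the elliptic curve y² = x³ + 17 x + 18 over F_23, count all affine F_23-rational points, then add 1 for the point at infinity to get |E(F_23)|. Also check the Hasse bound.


Affine points = {(0, 8), (0, 15), (1, 6), (1, 17), (3, 2), (3, 21), (4, 9), (4, 14), (9, 7), (9, 16), (11, 8), (11, 15), (12, 8), (12, 15), (16, 4), (16, 19), (19, 1), (19, 22), (20, 3), (20, 20), (22, 0)}; affine count = 21; |E(F_23)| = 22.

Discriminant check: Δ ∝ 4a³ + 27b² = 4·17³ + 27·18² = 4·4913 + 27·324 ≡ 18 (mod 23). Nonzero ⇒ E is nonsingular.
For each x ∈ F_23, compute rhs = x³ + 17·x + 18 mod 23, then count y ∈ F_23 with y² ≡ rhs.
  x = 0: rhs = 18, matching y values: 8, 15 (2 points).
  x = 1: rhs = 13, matching y values: 6, 17 (2 points).
  x = 2: rhs = 14, matching y values: none (0 points).
  x = 3: rhs = 4, matching y values: 2, 21 (2 points).
  x = 4: rhs = 12, matching y values: 9, 14 (2 points).
  x = 5: rhs = 21, matching y values: none (0 points).
  x = 6: rhs = 14, matching y values: none (0 points).
  x = 7: rhs = 20, matching y values: none (0 points).
  x = 8: rhs = 22, matching y values: none (0 points).
  x = 9: rhs = 3, matching y values: 7, 16 (2 points).
  x = 10: rhs = 15, matching y values: none (0 points).
  x = 11: rhs = 18, matching y values: 8, 15 (2 points).
  x = 12: rhs = 18, matching y values: 8, 15 (2 points).
  x = 13: rhs = 21, matching y values: none (0 points).
  x = 14: rhs = 10, matching y values: none (0 points).
  x = 15: rhs = 14, matching y values: none (0 points).
  x = 16: rhs = 16, matching y values: 4, 19 (2 points).
  x = 17: rhs = 22, matching y values: none (0 points).
  x = 18: rhs = 15, matching y values: none (0 points).
  x = 19: rhs = 1, matching y values: 1, 22 (2 points).
  x = 20: rhs = 9, matching y values: 3, 20 (2 points).
  x = 21: rhs = 22, matching y values: none (0 points).
  x = 22: rhs = 0, matching y values: 0 (1 points).
Total affine count: 21.
Full point count |E(F_23)| = 21 + 1 = 22.
Hasse bound: |22 − (23+1)| = |-2| = 2 ≤ 2√23 ≈ 9.5917 ✓.
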